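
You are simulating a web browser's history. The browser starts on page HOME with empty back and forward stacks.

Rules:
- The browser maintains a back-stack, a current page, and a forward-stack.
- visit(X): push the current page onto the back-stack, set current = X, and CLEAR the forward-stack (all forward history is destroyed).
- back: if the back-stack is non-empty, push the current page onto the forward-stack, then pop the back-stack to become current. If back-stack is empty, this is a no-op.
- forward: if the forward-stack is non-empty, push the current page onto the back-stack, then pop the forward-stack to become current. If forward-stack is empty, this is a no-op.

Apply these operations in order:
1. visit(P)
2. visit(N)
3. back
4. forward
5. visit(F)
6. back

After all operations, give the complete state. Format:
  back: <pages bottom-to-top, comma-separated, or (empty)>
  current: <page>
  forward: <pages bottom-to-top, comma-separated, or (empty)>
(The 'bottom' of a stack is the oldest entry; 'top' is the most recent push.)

After 1 (visit(P)): cur=P back=1 fwd=0
After 2 (visit(N)): cur=N back=2 fwd=0
After 3 (back): cur=P back=1 fwd=1
After 4 (forward): cur=N back=2 fwd=0
After 5 (visit(F)): cur=F back=3 fwd=0
After 6 (back): cur=N back=2 fwd=1

Answer: back: HOME,P
current: N
forward: F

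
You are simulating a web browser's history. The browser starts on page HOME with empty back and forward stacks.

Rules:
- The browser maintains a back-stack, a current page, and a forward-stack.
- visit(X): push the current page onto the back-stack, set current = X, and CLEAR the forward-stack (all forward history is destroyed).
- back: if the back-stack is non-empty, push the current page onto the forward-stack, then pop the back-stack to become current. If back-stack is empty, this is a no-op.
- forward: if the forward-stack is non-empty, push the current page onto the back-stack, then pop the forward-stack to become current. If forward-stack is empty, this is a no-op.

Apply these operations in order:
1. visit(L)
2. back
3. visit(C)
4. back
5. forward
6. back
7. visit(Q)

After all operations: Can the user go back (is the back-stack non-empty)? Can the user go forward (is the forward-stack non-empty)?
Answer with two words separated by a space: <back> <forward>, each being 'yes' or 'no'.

Answer: yes no

Derivation:
After 1 (visit(L)): cur=L back=1 fwd=0
After 2 (back): cur=HOME back=0 fwd=1
After 3 (visit(C)): cur=C back=1 fwd=0
After 4 (back): cur=HOME back=0 fwd=1
After 5 (forward): cur=C back=1 fwd=0
After 6 (back): cur=HOME back=0 fwd=1
After 7 (visit(Q)): cur=Q back=1 fwd=0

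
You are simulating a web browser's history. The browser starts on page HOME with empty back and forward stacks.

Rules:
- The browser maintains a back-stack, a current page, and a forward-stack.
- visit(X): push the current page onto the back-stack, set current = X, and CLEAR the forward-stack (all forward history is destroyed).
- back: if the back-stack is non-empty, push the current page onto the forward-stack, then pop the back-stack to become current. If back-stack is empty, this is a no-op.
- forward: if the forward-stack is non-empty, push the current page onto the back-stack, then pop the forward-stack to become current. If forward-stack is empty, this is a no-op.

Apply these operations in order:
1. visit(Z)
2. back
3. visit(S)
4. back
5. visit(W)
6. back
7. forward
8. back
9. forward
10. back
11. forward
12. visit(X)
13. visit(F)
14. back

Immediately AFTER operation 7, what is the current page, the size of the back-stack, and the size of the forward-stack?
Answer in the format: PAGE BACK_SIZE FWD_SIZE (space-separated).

After 1 (visit(Z)): cur=Z back=1 fwd=0
After 2 (back): cur=HOME back=0 fwd=1
After 3 (visit(S)): cur=S back=1 fwd=0
After 4 (back): cur=HOME back=0 fwd=1
After 5 (visit(W)): cur=W back=1 fwd=0
After 6 (back): cur=HOME back=0 fwd=1
After 7 (forward): cur=W back=1 fwd=0

W 1 0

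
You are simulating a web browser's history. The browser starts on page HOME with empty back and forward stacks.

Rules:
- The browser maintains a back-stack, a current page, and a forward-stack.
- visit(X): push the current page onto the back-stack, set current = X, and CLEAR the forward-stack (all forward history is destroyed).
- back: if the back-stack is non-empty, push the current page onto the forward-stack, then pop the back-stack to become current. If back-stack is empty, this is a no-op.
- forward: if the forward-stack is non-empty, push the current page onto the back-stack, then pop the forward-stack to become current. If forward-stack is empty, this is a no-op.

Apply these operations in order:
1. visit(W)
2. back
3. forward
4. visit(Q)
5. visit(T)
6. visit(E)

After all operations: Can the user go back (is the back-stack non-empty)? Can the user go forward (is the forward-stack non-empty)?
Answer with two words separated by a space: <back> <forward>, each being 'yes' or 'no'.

After 1 (visit(W)): cur=W back=1 fwd=0
After 2 (back): cur=HOME back=0 fwd=1
After 3 (forward): cur=W back=1 fwd=0
After 4 (visit(Q)): cur=Q back=2 fwd=0
After 5 (visit(T)): cur=T back=3 fwd=0
After 6 (visit(E)): cur=E back=4 fwd=0

Answer: yes no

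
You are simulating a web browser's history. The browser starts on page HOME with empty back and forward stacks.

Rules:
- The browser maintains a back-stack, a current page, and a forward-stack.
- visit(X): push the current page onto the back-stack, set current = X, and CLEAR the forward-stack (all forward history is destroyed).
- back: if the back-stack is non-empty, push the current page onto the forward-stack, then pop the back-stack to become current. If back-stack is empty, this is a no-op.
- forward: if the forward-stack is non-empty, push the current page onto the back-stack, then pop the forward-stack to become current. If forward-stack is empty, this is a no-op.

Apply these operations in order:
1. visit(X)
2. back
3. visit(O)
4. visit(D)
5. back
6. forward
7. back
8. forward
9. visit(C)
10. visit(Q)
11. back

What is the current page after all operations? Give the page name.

Answer: C

Derivation:
After 1 (visit(X)): cur=X back=1 fwd=0
After 2 (back): cur=HOME back=0 fwd=1
After 3 (visit(O)): cur=O back=1 fwd=0
After 4 (visit(D)): cur=D back=2 fwd=0
After 5 (back): cur=O back=1 fwd=1
After 6 (forward): cur=D back=2 fwd=0
After 7 (back): cur=O back=1 fwd=1
After 8 (forward): cur=D back=2 fwd=0
After 9 (visit(C)): cur=C back=3 fwd=0
After 10 (visit(Q)): cur=Q back=4 fwd=0
After 11 (back): cur=C back=3 fwd=1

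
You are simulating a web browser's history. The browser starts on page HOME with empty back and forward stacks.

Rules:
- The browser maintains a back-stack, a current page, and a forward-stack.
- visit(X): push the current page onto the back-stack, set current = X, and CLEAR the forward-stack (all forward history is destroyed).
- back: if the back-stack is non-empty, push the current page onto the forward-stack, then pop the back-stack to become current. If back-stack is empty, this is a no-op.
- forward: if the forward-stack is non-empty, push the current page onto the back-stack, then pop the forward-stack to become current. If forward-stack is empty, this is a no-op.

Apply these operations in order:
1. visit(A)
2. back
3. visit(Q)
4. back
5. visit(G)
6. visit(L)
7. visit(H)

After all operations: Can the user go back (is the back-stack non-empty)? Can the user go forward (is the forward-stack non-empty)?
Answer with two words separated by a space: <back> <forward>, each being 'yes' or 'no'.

After 1 (visit(A)): cur=A back=1 fwd=0
After 2 (back): cur=HOME back=0 fwd=1
After 3 (visit(Q)): cur=Q back=1 fwd=0
After 4 (back): cur=HOME back=0 fwd=1
After 5 (visit(G)): cur=G back=1 fwd=0
After 6 (visit(L)): cur=L back=2 fwd=0
After 7 (visit(H)): cur=H back=3 fwd=0

Answer: yes no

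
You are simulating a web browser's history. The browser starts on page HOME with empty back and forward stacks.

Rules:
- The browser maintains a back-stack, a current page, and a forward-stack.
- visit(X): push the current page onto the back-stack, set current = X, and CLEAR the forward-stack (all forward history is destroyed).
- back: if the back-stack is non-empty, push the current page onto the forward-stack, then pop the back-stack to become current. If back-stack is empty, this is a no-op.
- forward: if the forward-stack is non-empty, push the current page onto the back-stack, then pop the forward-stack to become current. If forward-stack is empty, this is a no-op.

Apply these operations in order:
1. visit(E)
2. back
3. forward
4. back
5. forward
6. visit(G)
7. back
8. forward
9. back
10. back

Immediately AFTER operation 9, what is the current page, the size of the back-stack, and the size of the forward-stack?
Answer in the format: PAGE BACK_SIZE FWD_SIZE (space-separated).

After 1 (visit(E)): cur=E back=1 fwd=0
After 2 (back): cur=HOME back=0 fwd=1
After 3 (forward): cur=E back=1 fwd=0
After 4 (back): cur=HOME back=0 fwd=1
After 5 (forward): cur=E back=1 fwd=0
After 6 (visit(G)): cur=G back=2 fwd=0
After 7 (back): cur=E back=1 fwd=1
After 8 (forward): cur=G back=2 fwd=0
After 9 (back): cur=E back=1 fwd=1

E 1 1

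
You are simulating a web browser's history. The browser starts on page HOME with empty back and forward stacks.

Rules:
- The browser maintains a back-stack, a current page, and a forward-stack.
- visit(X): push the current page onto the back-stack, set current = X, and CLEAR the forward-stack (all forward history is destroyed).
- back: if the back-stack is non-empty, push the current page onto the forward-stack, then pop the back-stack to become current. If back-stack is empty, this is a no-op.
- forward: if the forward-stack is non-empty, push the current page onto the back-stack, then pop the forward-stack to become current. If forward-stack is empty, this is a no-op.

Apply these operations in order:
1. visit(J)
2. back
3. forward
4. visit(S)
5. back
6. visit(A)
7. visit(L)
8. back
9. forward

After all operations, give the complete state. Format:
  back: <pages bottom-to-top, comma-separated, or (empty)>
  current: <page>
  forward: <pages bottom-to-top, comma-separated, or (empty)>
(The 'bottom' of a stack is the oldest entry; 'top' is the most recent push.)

Answer: back: HOME,J,A
current: L
forward: (empty)

Derivation:
After 1 (visit(J)): cur=J back=1 fwd=0
After 2 (back): cur=HOME back=0 fwd=1
After 3 (forward): cur=J back=1 fwd=0
After 4 (visit(S)): cur=S back=2 fwd=0
After 5 (back): cur=J back=1 fwd=1
After 6 (visit(A)): cur=A back=2 fwd=0
After 7 (visit(L)): cur=L back=3 fwd=0
After 8 (back): cur=A back=2 fwd=1
After 9 (forward): cur=L back=3 fwd=0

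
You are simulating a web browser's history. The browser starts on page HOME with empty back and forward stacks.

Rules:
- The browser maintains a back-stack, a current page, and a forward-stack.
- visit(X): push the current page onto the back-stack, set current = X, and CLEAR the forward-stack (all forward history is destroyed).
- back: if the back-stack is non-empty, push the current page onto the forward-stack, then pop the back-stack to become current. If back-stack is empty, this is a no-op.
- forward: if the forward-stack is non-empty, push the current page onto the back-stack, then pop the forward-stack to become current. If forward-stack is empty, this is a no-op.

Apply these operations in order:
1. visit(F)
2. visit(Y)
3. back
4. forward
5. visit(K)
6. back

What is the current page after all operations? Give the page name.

Answer: Y

Derivation:
After 1 (visit(F)): cur=F back=1 fwd=0
After 2 (visit(Y)): cur=Y back=2 fwd=0
After 3 (back): cur=F back=1 fwd=1
After 4 (forward): cur=Y back=2 fwd=0
After 5 (visit(K)): cur=K back=3 fwd=0
After 6 (back): cur=Y back=2 fwd=1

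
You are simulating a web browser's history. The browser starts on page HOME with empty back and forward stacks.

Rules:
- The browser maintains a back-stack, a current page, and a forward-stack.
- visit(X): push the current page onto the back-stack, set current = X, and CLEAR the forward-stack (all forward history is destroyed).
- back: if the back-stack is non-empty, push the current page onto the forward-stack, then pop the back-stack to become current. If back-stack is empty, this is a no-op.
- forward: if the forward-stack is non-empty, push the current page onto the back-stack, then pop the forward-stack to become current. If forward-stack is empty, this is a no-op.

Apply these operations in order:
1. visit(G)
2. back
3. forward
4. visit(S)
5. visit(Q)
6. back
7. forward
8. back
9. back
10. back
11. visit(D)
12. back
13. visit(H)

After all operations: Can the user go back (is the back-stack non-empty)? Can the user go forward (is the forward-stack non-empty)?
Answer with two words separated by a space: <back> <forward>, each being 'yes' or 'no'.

Answer: yes no

Derivation:
After 1 (visit(G)): cur=G back=1 fwd=0
After 2 (back): cur=HOME back=0 fwd=1
After 3 (forward): cur=G back=1 fwd=0
After 4 (visit(S)): cur=S back=2 fwd=0
After 5 (visit(Q)): cur=Q back=3 fwd=0
After 6 (back): cur=S back=2 fwd=1
After 7 (forward): cur=Q back=3 fwd=0
After 8 (back): cur=S back=2 fwd=1
After 9 (back): cur=G back=1 fwd=2
After 10 (back): cur=HOME back=0 fwd=3
After 11 (visit(D)): cur=D back=1 fwd=0
After 12 (back): cur=HOME back=0 fwd=1
After 13 (visit(H)): cur=H back=1 fwd=0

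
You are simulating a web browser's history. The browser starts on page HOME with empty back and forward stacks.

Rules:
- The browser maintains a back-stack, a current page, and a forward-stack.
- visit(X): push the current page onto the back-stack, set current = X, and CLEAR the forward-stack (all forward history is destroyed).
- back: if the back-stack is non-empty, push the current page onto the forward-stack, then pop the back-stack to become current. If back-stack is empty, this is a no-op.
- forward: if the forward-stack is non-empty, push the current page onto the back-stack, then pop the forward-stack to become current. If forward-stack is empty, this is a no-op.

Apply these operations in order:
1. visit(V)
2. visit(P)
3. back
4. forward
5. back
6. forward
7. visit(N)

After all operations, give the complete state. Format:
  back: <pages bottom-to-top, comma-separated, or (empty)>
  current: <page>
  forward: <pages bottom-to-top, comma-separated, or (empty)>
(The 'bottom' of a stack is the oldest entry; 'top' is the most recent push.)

Answer: back: HOME,V,P
current: N
forward: (empty)

Derivation:
After 1 (visit(V)): cur=V back=1 fwd=0
After 2 (visit(P)): cur=P back=2 fwd=0
After 3 (back): cur=V back=1 fwd=1
After 4 (forward): cur=P back=2 fwd=0
After 5 (back): cur=V back=1 fwd=1
After 6 (forward): cur=P back=2 fwd=0
After 7 (visit(N)): cur=N back=3 fwd=0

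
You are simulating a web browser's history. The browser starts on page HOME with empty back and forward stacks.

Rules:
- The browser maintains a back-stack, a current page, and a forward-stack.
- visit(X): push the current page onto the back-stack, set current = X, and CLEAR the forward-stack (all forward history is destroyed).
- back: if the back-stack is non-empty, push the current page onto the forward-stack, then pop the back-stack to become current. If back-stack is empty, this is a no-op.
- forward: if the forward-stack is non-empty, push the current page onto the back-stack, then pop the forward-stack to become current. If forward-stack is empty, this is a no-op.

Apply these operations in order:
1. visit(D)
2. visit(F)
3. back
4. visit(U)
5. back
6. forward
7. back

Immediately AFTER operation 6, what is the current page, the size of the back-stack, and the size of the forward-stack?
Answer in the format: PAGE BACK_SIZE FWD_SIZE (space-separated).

After 1 (visit(D)): cur=D back=1 fwd=0
After 2 (visit(F)): cur=F back=2 fwd=0
After 3 (back): cur=D back=1 fwd=1
After 4 (visit(U)): cur=U back=2 fwd=0
After 5 (back): cur=D back=1 fwd=1
After 6 (forward): cur=U back=2 fwd=0

U 2 0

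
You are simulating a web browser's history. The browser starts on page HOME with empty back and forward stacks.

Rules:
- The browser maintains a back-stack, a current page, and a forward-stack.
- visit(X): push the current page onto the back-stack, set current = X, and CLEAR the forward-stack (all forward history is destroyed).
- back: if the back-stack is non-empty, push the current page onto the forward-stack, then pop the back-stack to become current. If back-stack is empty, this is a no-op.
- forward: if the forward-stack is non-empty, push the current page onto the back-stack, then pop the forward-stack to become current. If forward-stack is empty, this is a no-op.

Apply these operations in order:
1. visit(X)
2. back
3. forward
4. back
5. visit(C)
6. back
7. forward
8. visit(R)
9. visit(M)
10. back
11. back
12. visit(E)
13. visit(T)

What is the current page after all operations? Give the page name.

After 1 (visit(X)): cur=X back=1 fwd=0
After 2 (back): cur=HOME back=0 fwd=1
After 3 (forward): cur=X back=1 fwd=0
After 4 (back): cur=HOME back=0 fwd=1
After 5 (visit(C)): cur=C back=1 fwd=0
After 6 (back): cur=HOME back=0 fwd=1
After 7 (forward): cur=C back=1 fwd=0
After 8 (visit(R)): cur=R back=2 fwd=0
After 9 (visit(M)): cur=M back=3 fwd=0
After 10 (back): cur=R back=2 fwd=1
After 11 (back): cur=C back=1 fwd=2
After 12 (visit(E)): cur=E back=2 fwd=0
After 13 (visit(T)): cur=T back=3 fwd=0

Answer: T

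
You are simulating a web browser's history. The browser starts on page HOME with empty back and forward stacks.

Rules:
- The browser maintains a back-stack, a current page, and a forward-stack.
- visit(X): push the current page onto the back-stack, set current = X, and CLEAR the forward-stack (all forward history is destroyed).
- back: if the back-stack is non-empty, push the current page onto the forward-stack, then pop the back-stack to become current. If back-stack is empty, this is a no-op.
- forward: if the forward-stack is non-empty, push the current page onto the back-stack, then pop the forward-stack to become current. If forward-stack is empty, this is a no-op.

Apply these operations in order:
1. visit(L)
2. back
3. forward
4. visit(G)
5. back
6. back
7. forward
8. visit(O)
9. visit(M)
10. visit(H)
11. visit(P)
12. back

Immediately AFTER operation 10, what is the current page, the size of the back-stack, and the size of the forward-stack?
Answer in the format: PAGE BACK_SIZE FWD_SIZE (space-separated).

After 1 (visit(L)): cur=L back=1 fwd=0
After 2 (back): cur=HOME back=0 fwd=1
After 3 (forward): cur=L back=1 fwd=0
After 4 (visit(G)): cur=G back=2 fwd=0
After 5 (back): cur=L back=1 fwd=1
After 6 (back): cur=HOME back=0 fwd=2
After 7 (forward): cur=L back=1 fwd=1
After 8 (visit(O)): cur=O back=2 fwd=0
After 9 (visit(M)): cur=M back=3 fwd=0
After 10 (visit(H)): cur=H back=4 fwd=0

H 4 0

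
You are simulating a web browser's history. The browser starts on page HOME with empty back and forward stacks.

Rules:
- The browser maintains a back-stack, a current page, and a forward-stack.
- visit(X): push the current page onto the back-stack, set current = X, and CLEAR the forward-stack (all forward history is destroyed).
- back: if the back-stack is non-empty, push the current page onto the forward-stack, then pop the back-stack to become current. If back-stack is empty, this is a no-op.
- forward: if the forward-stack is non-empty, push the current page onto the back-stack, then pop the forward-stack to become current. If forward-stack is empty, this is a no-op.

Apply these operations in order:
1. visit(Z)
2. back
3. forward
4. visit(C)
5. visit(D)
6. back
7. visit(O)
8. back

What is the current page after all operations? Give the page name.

After 1 (visit(Z)): cur=Z back=1 fwd=0
After 2 (back): cur=HOME back=0 fwd=1
After 3 (forward): cur=Z back=1 fwd=0
After 4 (visit(C)): cur=C back=2 fwd=0
After 5 (visit(D)): cur=D back=3 fwd=0
After 6 (back): cur=C back=2 fwd=1
After 7 (visit(O)): cur=O back=3 fwd=0
After 8 (back): cur=C back=2 fwd=1

Answer: C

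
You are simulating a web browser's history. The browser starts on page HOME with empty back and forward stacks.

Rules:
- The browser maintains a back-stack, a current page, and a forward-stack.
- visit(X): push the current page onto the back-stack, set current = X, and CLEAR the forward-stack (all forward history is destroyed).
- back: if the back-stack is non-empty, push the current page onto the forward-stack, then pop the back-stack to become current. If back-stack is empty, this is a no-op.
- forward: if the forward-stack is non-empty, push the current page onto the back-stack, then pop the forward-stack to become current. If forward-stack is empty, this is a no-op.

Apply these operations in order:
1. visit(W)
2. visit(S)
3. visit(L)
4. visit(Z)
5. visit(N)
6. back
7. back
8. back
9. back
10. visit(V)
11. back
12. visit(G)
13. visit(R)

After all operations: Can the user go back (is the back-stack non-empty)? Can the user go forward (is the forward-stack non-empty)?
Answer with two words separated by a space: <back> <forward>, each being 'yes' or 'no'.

After 1 (visit(W)): cur=W back=1 fwd=0
After 2 (visit(S)): cur=S back=2 fwd=0
After 3 (visit(L)): cur=L back=3 fwd=0
After 4 (visit(Z)): cur=Z back=4 fwd=0
After 5 (visit(N)): cur=N back=5 fwd=0
After 6 (back): cur=Z back=4 fwd=1
After 7 (back): cur=L back=3 fwd=2
After 8 (back): cur=S back=2 fwd=3
After 9 (back): cur=W back=1 fwd=4
After 10 (visit(V)): cur=V back=2 fwd=0
After 11 (back): cur=W back=1 fwd=1
After 12 (visit(G)): cur=G back=2 fwd=0
After 13 (visit(R)): cur=R back=3 fwd=0

Answer: yes no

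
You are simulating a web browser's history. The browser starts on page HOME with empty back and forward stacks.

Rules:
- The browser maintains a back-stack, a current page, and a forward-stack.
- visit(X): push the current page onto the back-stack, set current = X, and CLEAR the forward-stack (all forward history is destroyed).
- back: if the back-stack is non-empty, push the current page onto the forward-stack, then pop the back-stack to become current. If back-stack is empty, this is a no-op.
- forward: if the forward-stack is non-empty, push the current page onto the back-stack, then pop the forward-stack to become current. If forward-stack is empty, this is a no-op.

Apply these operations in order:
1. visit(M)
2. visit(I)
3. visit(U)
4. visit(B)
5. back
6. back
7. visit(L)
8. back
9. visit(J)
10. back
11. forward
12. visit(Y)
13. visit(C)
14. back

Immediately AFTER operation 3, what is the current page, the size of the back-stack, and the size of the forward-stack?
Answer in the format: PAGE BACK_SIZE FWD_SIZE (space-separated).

After 1 (visit(M)): cur=M back=1 fwd=0
After 2 (visit(I)): cur=I back=2 fwd=0
After 3 (visit(U)): cur=U back=3 fwd=0

U 3 0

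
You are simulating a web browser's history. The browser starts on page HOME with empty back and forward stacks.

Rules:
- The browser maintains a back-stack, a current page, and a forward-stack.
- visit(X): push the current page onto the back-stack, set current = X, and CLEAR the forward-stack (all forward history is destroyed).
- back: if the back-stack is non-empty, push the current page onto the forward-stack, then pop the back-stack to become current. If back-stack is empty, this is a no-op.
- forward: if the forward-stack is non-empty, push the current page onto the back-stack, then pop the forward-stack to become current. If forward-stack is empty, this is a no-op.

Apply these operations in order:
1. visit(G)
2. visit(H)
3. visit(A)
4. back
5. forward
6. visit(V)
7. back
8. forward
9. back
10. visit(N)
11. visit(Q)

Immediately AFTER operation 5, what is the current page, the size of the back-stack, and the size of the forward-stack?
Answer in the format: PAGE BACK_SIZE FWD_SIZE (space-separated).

After 1 (visit(G)): cur=G back=1 fwd=0
After 2 (visit(H)): cur=H back=2 fwd=0
After 3 (visit(A)): cur=A back=3 fwd=0
After 4 (back): cur=H back=2 fwd=1
After 5 (forward): cur=A back=3 fwd=0

A 3 0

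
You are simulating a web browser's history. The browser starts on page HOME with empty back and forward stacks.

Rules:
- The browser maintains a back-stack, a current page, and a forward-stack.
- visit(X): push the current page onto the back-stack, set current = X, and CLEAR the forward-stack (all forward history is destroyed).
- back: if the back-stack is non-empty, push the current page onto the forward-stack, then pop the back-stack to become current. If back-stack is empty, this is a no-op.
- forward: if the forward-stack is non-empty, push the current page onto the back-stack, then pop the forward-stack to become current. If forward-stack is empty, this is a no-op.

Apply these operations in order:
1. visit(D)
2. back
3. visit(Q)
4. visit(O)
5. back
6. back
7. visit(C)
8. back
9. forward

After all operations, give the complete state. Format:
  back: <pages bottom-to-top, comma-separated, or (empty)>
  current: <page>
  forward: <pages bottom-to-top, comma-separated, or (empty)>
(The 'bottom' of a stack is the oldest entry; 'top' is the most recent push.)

After 1 (visit(D)): cur=D back=1 fwd=0
After 2 (back): cur=HOME back=0 fwd=1
After 3 (visit(Q)): cur=Q back=1 fwd=0
After 4 (visit(O)): cur=O back=2 fwd=0
After 5 (back): cur=Q back=1 fwd=1
After 6 (back): cur=HOME back=0 fwd=2
After 7 (visit(C)): cur=C back=1 fwd=0
After 8 (back): cur=HOME back=0 fwd=1
After 9 (forward): cur=C back=1 fwd=0

Answer: back: HOME
current: C
forward: (empty)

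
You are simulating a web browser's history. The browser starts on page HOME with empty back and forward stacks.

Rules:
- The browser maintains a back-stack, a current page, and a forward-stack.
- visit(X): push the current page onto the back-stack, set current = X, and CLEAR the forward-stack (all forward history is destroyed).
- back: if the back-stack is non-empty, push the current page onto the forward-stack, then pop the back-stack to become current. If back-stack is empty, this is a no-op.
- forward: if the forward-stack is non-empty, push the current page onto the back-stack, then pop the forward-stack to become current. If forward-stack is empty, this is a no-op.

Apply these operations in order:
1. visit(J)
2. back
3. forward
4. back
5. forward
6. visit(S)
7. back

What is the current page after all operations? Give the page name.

Answer: J

Derivation:
After 1 (visit(J)): cur=J back=1 fwd=0
After 2 (back): cur=HOME back=0 fwd=1
After 3 (forward): cur=J back=1 fwd=0
After 4 (back): cur=HOME back=0 fwd=1
After 5 (forward): cur=J back=1 fwd=0
After 6 (visit(S)): cur=S back=2 fwd=0
After 7 (back): cur=J back=1 fwd=1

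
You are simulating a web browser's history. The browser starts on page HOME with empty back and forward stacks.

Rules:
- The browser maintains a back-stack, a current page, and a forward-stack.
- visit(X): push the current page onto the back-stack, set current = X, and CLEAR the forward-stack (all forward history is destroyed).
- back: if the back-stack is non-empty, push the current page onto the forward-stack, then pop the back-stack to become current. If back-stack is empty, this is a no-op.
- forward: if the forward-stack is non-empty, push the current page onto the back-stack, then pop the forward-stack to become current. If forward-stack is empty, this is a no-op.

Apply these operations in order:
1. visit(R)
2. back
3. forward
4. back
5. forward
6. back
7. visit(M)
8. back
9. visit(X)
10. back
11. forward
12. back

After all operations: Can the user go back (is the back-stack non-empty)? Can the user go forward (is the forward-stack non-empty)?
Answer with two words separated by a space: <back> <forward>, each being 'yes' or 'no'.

Answer: no yes

Derivation:
After 1 (visit(R)): cur=R back=1 fwd=0
After 2 (back): cur=HOME back=0 fwd=1
After 3 (forward): cur=R back=1 fwd=0
After 4 (back): cur=HOME back=0 fwd=1
After 5 (forward): cur=R back=1 fwd=0
After 6 (back): cur=HOME back=0 fwd=1
After 7 (visit(M)): cur=M back=1 fwd=0
After 8 (back): cur=HOME back=0 fwd=1
After 9 (visit(X)): cur=X back=1 fwd=0
After 10 (back): cur=HOME back=0 fwd=1
After 11 (forward): cur=X back=1 fwd=0
After 12 (back): cur=HOME back=0 fwd=1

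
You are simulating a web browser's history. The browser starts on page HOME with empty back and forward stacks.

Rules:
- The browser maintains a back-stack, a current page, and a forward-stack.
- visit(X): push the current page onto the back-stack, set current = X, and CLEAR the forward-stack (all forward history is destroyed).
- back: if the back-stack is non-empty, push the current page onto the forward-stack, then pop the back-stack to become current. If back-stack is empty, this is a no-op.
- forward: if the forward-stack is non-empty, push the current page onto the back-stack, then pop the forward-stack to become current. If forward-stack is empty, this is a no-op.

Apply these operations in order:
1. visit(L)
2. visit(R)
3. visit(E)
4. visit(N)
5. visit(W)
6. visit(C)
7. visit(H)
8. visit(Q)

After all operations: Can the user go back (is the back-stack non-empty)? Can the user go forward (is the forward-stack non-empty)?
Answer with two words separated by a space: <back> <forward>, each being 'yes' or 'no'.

Answer: yes no

Derivation:
After 1 (visit(L)): cur=L back=1 fwd=0
After 2 (visit(R)): cur=R back=2 fwd=0
After 3 (visit(E)): cur=E back=3 fwd=0
After 4 (visit(N)): cur=N back=4 fwd=0
After 5 (visit(W)): cur=W back=5 fwd=0
After 6 (visit(C)): cur=C back=6 fwd=0
After 7 (visit(H)): cur=H back=7 fwd=0
After 8 (visit(Q)): cur=Q back=8 fwd=0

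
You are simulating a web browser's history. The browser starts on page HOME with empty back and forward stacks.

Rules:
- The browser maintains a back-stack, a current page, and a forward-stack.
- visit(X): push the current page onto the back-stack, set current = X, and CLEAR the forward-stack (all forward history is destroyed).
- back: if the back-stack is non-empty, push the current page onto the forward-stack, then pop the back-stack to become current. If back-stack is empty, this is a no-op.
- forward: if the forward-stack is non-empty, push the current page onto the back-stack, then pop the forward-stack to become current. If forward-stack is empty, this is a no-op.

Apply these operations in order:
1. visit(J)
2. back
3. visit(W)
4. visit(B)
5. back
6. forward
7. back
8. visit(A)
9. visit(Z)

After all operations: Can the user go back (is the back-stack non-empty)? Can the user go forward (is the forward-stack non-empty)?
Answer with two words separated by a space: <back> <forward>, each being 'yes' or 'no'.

After 1 (visit(J)): cur=J back=1 fwd=0
After 2 (back): cur=HOME back=0 fwd=1
After 3 (visit(W)): cur=W back=1 fwd=0
After 4 (visit(B)): cur=B back=2 fwd=0
After 5 (back): cur=W back=1 fwd=1
After 6 (forward): cur=B back=2 fwd=0
After 7 (back): cur=W back=1 fwd=1
After 8 (visit(A)): cur=A back=2 fwd=0
After 9 (visit(Z)): cur=Z back=3 fwd=0

Answer: yes no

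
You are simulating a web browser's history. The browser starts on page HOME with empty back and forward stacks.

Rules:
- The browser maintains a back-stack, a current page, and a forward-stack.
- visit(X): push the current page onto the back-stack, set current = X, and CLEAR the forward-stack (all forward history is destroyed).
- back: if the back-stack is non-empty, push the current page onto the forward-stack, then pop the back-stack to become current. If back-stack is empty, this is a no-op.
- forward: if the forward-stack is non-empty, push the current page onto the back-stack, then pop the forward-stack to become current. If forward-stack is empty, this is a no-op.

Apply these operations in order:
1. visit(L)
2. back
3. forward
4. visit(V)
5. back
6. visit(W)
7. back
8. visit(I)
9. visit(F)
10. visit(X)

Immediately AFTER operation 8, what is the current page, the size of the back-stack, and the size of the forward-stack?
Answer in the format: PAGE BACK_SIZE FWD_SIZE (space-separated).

After 1 (visit(L)): cur=L back=1 fwd=0
After 2 (back): cur=HOME back=0 fwd=1
After 3 (forward): cur=L back=1 fwd=0
After 4 (visit(V)): cur=V back=2 fwd=0
After 5 (back): cur=L back=1 fwd=1
After 6 (visit(W)): cur=W back=2 fwd=0
After 7 (back): cur=L back=1 fwd=1
After 8 (visit(I)): cur=I back=2 fwd=0

I 2 0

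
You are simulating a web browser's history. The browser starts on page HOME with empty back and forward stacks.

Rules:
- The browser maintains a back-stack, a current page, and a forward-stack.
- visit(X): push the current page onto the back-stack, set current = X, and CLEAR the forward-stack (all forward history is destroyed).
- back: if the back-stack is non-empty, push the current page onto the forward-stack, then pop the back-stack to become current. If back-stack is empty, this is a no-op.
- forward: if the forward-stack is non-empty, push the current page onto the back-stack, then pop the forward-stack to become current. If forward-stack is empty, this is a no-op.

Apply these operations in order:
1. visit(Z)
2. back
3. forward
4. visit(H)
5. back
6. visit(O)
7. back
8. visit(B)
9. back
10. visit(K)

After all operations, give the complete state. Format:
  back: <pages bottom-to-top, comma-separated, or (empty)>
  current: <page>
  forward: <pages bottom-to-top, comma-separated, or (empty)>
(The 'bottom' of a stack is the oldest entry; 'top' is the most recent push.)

After 1 (visit(Z)): cur=Z back=1 fwd=0
After 2 (back): cur=HOME back=0 fwd=1
After 3 (forward): cur=Z back=1 fwd=0
After 4 (visit(H)): cur=H back=2 fwd=0
After 5 (back): cur=Z back=1 fwd=1
After 6 (visit(O)): cur=O back=2 fwd=0
After 7 (back): cur=Z back=1 fwd=1
After 8 (visit(B)): cur=B back=2 fwd=0
After 9 (back): cur=Z back=1 fwd=1
After 10 (visit(K)): cur=K back=2 fwd=0

Answer: back: HOME,Z
current: K
forward: (empty)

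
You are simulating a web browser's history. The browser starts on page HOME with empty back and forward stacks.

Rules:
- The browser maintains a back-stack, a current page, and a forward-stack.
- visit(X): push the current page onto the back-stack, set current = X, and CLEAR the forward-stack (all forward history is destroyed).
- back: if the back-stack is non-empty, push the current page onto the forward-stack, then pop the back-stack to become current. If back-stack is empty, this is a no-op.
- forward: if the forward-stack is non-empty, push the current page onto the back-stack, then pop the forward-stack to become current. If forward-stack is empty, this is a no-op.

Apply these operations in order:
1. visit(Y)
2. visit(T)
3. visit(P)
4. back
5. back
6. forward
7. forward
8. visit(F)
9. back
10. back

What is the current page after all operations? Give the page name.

Answer: T

Derivation:
After 1 (visit(Y)): cur=Y back=1 fwd=0
After 2 (visit(T)): cur=T back=2 fwd=0
After 3 (visit(P)): cur=P back=3 fwd=0
After 4 (back): cur=T back=2 fwd=1
After 5 (back): cur=Y back=1 fwd=2
After 6 (forward): cur=T back=2 fwd=1
After 7 (forward): cur=P back=3 fwd=0
After 8 (visit(F)): cur=F back=4 fwd=0
After 9 (back): cur=P back=3 fwd=1
After 10 (back): cur=T back=2 fwd=2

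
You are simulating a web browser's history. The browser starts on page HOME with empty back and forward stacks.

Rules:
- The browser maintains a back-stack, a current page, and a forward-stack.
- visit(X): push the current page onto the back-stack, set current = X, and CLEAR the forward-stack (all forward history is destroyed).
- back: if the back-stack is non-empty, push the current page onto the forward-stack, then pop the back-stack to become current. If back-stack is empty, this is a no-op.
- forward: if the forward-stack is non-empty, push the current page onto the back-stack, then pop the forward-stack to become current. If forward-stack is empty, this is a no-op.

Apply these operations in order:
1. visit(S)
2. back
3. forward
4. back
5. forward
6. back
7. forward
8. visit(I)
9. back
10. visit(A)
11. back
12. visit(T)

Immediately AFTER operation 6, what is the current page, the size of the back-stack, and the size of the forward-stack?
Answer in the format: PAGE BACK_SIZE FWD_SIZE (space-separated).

After 1 (visit(S)): cur=S back=1 fwd=0
After 2 (back): cur=HOME back=0 fwd=1
After 3 (forward): cur=S back=1 fwd=0
After 4 (back): cur=HOME back=0 fwd=1
After 5 (forward): cur=S back=1 fwd=0
After 6 (back): cur=HOME back=0 fwd=1

HOME 0 1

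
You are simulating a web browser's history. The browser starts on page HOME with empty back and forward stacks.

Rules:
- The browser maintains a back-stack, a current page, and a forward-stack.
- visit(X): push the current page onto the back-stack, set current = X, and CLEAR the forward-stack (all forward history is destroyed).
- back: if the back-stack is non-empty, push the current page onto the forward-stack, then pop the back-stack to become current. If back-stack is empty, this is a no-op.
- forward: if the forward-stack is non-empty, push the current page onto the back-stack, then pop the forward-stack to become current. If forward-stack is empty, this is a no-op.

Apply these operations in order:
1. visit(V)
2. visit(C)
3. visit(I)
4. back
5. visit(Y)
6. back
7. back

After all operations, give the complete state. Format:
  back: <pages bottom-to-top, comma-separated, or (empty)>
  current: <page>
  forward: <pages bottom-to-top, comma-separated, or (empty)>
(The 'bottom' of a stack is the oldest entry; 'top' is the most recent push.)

Answer: back: HOME
current: V
forward: Y,C

Derivation:
After 1 (visit(V)): cur=V back=1 fwd=0
After 2 (visit(C)): cur=C back=2 fwd=0
After 3 (visit(I)): cur=I back=3 fwd=0
After 4 (back): cur=C back=2 fwd=1
After 5 (visit(Y)): cur=Y back=3 fwd=0
After 6 (back): cur=C back=2 fwd=1
After 7 (back): cur=V back=1 fwd=2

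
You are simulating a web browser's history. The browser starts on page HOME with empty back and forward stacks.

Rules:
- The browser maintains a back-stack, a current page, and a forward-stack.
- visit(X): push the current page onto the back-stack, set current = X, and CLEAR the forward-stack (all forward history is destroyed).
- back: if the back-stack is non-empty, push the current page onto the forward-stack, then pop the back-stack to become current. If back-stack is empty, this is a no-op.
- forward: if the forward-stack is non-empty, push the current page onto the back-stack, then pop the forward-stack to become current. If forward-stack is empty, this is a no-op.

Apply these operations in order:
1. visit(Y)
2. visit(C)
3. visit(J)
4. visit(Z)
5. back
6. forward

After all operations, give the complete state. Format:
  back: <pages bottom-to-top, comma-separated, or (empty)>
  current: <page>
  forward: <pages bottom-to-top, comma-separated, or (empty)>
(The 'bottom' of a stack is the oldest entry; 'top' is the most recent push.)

Answer: back: HOME,Y,C,J
current: Z
forward: (empty)

Derivation:
After 1 (visit(Y)): cur=Y back=1 fwd=0
After 2 (visit(C)): cur=C back=2 fwd=0
After 3 (visit(J)): cur=J back=3 fwd=0
After 4 (visit(Z)): cur=Z back=4 fwd=0
After 5 (back): cur=J back=3 fwd=1
After 6 (forward): cur=Z back=4 fwd=0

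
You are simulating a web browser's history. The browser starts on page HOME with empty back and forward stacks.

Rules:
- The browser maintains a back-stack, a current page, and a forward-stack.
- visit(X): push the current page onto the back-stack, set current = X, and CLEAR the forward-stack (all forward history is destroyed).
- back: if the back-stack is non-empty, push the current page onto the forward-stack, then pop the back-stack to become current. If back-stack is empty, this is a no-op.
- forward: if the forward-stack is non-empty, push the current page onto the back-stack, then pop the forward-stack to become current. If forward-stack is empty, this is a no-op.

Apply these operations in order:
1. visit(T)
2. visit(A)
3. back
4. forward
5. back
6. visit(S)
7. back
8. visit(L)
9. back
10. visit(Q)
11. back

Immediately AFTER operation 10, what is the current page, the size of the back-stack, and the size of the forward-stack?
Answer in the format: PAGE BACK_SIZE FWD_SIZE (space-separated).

After 1 (visit(T)): cur=T back=1 fwd=0
After 2 (visit(A)): cur=A back=2 fwd=0
After 3 (back): cur=T back=1 fwd=1
After 4 (forward): cur=A back=2 fwd=0
After 5 (back): cur=T back=1 fwd=1
After 6 (visit(S)): cur=S back=2 fwd=0
After 7 (back): cur=T back=1 fwd=1
After 8 (visit(L)): cur=L back=2 fwd=0
After 9 (back): cur=T back=1 fwd=1
After 10 (visit(Q)): cur=Q back=2 fwd=0

Q 2 0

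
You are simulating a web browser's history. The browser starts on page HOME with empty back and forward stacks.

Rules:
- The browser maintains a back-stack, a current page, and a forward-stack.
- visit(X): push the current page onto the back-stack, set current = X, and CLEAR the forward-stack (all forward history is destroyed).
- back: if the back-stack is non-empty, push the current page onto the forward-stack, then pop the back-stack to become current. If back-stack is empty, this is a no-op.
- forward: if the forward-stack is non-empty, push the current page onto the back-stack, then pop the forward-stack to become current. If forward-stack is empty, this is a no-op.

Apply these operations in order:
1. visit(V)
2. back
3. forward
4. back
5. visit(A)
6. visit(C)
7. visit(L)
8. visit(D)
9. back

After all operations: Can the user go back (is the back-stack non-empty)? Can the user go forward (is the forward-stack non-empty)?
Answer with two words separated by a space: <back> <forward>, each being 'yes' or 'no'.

Answer: yes yes

Derivation:
After 1 (visit(V)): cur=V back=1 fwd=0
After 2 (back): cur=HOME back=0 fwd=1
After 3 (forward): cur=V back=1 fwd=0
After 4 (back): cur=HOME back=0 fwd=1
After 5 (visit(A)): cur=A back=1 fwd=0
After 6 (visit(C)): cur=C back=2 fwd=0
After 7 (visit(L)): cur=L back=3 fwd=0
After 8 (visit(D)): cur=D back=4 fwd=0
After 9 (back): cur=L back=3 fwd=1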